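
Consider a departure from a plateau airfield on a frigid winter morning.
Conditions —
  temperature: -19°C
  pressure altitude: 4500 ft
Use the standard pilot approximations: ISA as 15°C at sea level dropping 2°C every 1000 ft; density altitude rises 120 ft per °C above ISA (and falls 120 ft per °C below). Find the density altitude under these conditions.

ISA temperature at 4500 ft = 15 − 2 × (4500/1000) = 6°C.
ISA deviation = -19 − 6 = -25°C.
Density altitude = 4500 + 120 × (-25) = 4500 + (-3000) = 1500 ft.

1500 ft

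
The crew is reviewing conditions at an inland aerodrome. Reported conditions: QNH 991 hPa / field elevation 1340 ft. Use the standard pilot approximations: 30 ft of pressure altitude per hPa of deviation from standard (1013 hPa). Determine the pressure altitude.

2000 ft

Pressure correction = (1013 − 991) × 30 = +660 ft.
Pressure altitude = 1340 + (+660) = 2000 ft.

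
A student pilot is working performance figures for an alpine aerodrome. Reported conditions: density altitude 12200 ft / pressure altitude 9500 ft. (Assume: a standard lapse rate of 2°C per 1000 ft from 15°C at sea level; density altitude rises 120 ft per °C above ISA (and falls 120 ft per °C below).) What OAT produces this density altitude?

18.5°C

Density altitude − pressure altitude = 12200 − 9500 = +2700 ft.
At 120 ft/°C that is an ISA deviation of 2700/120 = +22.5°C.
ISA temperature at 9500 ft = 15 − 2 × (9500/1000) = -4°C.
OAT = ISA + deviation = -4 + (+22.5) = 18.5°C.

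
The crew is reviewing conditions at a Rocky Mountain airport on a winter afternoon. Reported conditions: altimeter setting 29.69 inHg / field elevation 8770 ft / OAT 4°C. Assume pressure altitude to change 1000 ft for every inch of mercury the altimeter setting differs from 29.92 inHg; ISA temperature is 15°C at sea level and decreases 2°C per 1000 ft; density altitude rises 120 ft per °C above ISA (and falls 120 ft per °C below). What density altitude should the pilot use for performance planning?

9840 ft

Pressure altitude = 8770 + (29.92 − 29.69) × 1000 = 8770 + (+230) = 9000 ft.
ISA temperature at 9000 ft = 15 − 2 × (9000/1000) = -3°C.
ISA deviation = 4 − (-3) = +7°C.
Density altitude = 9000 + 120 × (7) = 9840 ft.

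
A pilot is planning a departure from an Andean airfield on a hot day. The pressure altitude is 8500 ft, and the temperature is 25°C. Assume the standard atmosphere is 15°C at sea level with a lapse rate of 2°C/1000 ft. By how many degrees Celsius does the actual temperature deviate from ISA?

ISA temperature at 8500 ft = 15 − 2 × (8500/1000) = -2°C.
Deviation = OAT − ISA = 25 − (-2) = +27°C.

ISA+27°C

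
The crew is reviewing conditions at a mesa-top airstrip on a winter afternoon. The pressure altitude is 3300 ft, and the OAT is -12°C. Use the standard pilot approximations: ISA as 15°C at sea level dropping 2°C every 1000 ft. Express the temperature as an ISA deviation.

ISA temperature at 3300 ft = 15 − 2 × (3300/1000) = 8.4°C.
Deviation = OAT − ISA = -12 − 8.4 = -20.4°C.

ISA-20.4°C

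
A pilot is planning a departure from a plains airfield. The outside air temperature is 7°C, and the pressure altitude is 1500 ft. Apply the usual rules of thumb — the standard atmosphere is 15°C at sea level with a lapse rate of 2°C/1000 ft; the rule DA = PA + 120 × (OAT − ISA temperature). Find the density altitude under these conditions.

900 ft

ISA temperature at 1500 ft = 15 − 2 × (1500/1000) = 12°C.
ISA deviation = 7 − 12 = -5°C.
Density altitude = 1500 + 120 × (-5) = 1500 + (-600) = 900 ft.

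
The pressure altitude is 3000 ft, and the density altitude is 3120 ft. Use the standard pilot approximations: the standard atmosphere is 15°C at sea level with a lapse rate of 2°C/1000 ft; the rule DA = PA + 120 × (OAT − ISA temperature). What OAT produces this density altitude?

10°C

Density altitude − pressure altitude = 3120 − 3000 = +120 ft.
At 120 ft/°C that is an ISA deviation of 120/120 = +1°C.
ISA temperature at 3000 ft = 15 − 2 × (3000/1000) = 9°C.
OAT = ISA + deviation = 9 + (+1) = 10°C.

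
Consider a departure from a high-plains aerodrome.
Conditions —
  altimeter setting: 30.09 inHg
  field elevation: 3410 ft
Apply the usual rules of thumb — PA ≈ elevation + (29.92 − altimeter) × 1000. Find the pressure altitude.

Pressure correction = (29.92 − 30.09) × 1000 = -170 ft.
Pressure altitude = 3410 + (-170) = 3240 ft.

3240 ft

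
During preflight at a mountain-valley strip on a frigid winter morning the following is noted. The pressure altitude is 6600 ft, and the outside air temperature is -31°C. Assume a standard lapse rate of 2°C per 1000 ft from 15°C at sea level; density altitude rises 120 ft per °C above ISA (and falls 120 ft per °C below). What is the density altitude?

2664 ft

ISA temperature at 6600 ft = 15 − 2 × (6600/1000) = 1.8°C.
ISA deviation = -31 − 1.8 = -32.8°C.
Density altitude = 6600 + 120 × (-32.8) = 6600 + (-3936) = 2664 ft.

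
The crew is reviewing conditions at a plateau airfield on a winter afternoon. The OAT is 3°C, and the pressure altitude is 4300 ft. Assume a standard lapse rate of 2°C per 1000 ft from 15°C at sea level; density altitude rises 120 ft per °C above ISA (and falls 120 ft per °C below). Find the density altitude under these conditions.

3892 ft

ISA temperature at 4300 ft = 15 − 2 × (4300/1000) = 6.4°C.
ISA deviation = 3 − 6.4 = -3.4°C.
Density altitude = 4300 + 120 × (-3.4) = 4300 + (-408) = 3892 ft.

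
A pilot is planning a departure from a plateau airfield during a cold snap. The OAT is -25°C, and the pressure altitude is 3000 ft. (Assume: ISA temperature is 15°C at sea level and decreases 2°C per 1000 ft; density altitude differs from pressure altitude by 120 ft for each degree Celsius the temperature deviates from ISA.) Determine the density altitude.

-1080 ft

ISA temperature at 3000 ft = 15 − 2 × (3000/1000) = 9°C.
ISA deviation = -25 − 9 = -34°C.
Density altitude = 3000 + 120 × (-34) = 3000 + (-4080) = -1080 ft.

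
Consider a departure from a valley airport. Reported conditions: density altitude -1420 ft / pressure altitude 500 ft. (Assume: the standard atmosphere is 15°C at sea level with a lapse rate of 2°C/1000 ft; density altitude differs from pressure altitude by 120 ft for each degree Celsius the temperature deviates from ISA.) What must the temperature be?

-2°C

Density altitude − pressure altitude = -1420 − 500 = -1920 ft.
At 120 ft/°C that is an ISA deviation of -1920/120 = -16°C.
ISA temperature at 500 ft = 15 − 2 × (500/1000) = 14°C.
OAT = ISA + deviation = 14 + (-16) = -2°C.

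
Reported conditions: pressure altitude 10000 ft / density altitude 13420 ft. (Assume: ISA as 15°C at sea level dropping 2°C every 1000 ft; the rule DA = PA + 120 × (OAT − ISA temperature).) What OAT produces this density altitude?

23.5°C

Density altitude − pressure altitude = 13420 − 10000 = +3420 ft.
At 120 ft/°C that is an ISA deviation of 3420/120 = +28.5°C.
ISA temperature at 10000 ft = 15 − 2 × (10000/1000) = -5°C.
OAT = ISA + deviation = -5 + (+28.5) = 23.5°C.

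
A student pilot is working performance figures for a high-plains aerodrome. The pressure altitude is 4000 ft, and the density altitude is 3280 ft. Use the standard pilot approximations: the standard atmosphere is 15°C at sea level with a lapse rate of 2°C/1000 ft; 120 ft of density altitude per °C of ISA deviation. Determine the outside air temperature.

Density altitude − pressure altitude = 3280 − 4000 = -720 ft.
At 120 ft/°C that is an ISA deviation of -720/120 = -6°C.
ISA temperature at 4000 ft = 15 − 2 × (4000/1000) = 7°C.
OAT = ISA + deviation = 7 + (-6) = 1°C.

1°C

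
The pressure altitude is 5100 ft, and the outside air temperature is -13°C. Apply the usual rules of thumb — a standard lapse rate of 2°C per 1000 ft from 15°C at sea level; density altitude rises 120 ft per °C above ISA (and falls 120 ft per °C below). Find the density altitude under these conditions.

2964 ft

ISA temperature at 5100 ft = 15 − 2 × (5100/1000) = 4.8°C.
ISA deviation = -13 − 4.8 = -17.8°C.
Density altitude = 5100 + 120 × (-17.8) = 5100 + (-2136) = 2964 ft.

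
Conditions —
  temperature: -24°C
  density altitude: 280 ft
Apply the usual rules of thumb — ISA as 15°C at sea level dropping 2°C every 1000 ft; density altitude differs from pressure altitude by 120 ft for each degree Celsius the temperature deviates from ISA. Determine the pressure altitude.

4000 ft

DA = PA + 120 × (OAT − (15 − 2·PA/1000)) = PA + 120·OAT − 1800 + 0.24·PA = 1.24·PA + 120·OAT − 1800.
So 1.24·PA = 280 − 120 × (-24) + 1800 = 4960.
PA = 4960 / 1.24 = 4000 ft.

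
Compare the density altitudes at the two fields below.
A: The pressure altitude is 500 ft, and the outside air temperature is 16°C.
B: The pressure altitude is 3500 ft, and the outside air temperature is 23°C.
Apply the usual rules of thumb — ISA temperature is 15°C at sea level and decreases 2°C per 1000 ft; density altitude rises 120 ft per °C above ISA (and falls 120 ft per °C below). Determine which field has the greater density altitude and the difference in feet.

A: ISA temp = 14°C, deviation +2°C, DA = 500 + 120 × 2 = 740 ft.
B: ISA temp = 8°C, deviation +15°C, DA = 3500 + 120 × 15 = 5300 ft.
B is higher by 5300 − 740 = 4560 ft.

B by 4560 ft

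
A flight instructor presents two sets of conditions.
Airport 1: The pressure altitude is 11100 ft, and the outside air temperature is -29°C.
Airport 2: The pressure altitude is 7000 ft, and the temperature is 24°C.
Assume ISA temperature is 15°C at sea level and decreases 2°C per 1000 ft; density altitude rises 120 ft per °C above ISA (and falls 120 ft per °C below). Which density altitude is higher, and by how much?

Airport 1: ISA temp = -7.2°C, deviation -21.8°C, DA = 11100 + 120 × (-21.8) = 8484 ft.
Airport 2: ISA temp = 1°C, deviation +23°C, DA = 7000 + 120 × 23 = 9760 ft.
Airport 2 is higher by 9760 − 8484 = 1276 ft.

Airport 2 by 1276 ft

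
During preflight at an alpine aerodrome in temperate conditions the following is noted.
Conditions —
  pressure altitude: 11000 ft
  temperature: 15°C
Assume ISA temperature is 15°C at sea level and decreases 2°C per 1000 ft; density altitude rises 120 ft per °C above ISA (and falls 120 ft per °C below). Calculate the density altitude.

13640 ft

ISA temperature at 11000 ft = 15 − 2 × (11000/1000) = -7°C.
ISA deviation = 15 − (-7) = +22°C.
Density altitude = 11000 + 120 × (22) = 11000 + (+2640) = 13640 ft.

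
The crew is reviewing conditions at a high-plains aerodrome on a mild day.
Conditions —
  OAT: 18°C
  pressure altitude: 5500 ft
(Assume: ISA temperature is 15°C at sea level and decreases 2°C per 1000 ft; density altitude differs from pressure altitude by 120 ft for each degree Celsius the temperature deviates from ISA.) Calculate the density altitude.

ISA temperature at 5500 ft = 15 − 2 × (5500/1000) = 4°C.
ISA deviation = 18 − 4 = +14°C.
Density altitude = 5500 + 120 × (14) = 5500 + (+1680) = 7180 ft.

7180 ft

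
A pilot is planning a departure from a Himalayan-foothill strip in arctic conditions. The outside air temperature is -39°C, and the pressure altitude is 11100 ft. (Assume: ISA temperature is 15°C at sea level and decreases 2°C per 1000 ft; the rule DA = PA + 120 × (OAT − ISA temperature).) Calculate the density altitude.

ISA temperature at 11100 ft = 15 − 2 × (11100/1000) = -7.2°C.
ISA deviation = -39 − (-7.2) = -31.8°C.
Density altitude = 11100 + 120 × (-31.8) = 11100 + (-3816) = 7284 ft.

7284 ft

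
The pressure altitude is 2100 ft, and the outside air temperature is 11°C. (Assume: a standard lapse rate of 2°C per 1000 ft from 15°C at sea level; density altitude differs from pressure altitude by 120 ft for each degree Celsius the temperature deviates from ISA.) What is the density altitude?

ISA temperature at 2100 ft = 15 − 2 × (2100/1000) = 10.8°C.
ISA deviation = 11 − 10.8 = +0.2°C.
Density altitude = 2100 + 120 × (0.2) = 2100 + (+24) = 2124 ft.

2124 ft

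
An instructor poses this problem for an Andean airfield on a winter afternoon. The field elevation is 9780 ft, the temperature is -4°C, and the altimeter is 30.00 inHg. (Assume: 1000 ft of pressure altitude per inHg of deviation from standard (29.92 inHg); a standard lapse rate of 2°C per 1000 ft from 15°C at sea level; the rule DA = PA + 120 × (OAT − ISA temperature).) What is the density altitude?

Pressure altitude = 9780 + (29.92 − 30.00) × 1000 = 9780 + (-80) = 9700 ft.
ISA temperature at 9700 ft = 15 − 2 × (9700/1000) = -4.4°C.
ISA deviation = -4 − (-4.4) = +0.4°C.
Density altitude = 9700 + 120 × (0.4) = 9748 ft.

9748 ft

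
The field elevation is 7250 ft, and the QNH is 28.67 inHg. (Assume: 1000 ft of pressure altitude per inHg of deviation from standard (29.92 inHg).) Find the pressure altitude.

8500 ft

Pressure correction = (29.92 − 28.67) × 1000 = +1250 ft.
Pressure altitude = 7250 + (+1250) = 8500 ft.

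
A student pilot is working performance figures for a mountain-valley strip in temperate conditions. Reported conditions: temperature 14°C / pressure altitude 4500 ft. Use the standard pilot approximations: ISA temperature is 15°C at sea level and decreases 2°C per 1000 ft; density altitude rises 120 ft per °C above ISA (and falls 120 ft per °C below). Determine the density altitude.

5460 ft

ISA temperature at 4500 ft = 15 − 2 × (4500/1000) = 6°C.
ISA deviation = 14 − 6 = +8°C.
Density altitude = 4500 + 120 × (8) = 4500 + (+960) = 5460 ft.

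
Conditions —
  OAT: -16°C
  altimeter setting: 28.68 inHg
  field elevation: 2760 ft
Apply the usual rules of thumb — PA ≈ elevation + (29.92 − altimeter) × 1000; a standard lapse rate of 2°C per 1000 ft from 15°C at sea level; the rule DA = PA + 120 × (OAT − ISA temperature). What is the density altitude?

1240 ft

Pressure altitude = 2760 + (29.92 − 28.68) × 1000 = 2760 + (+1240) = 4000 ft.
ISA temperature at 4000 ft = 15 − 2 × (4000/1000) = 7°C.
ISA deviation = -16 − 7 = -23°C.
Density altitude = 4000 + 120 × (-23) = 1240 ft.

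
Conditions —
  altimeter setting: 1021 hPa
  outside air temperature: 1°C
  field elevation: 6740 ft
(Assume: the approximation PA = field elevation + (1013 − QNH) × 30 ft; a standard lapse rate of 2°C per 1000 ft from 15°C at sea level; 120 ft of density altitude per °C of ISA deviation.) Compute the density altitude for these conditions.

6380 ft

Pressure altitude = 6740 + (1013 − 1021) × 30 = 6740 + (-240) = 6500 ft.
ISA temperature at 6500 ft = 15 − 2 × (6500/1000) = 2°C.
ISA deviation = 1 − 2 = -1°C.
Density altitude = 6500 + 120 × (-1) = 6380 ft.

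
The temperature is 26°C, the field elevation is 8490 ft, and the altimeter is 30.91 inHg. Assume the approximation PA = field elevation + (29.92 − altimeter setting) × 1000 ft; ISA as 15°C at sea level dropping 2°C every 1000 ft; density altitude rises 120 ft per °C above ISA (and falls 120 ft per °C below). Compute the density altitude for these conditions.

Pressure altitude = 8490 + (29.92 − 30.91) × 1000 = 8490 + (-990) = 7500 ft.
ISA temperature at 7500 ft = 15 − 2 × (7500/1000) = 0°C.
ISA deviation = 26 − 0 = +26°C.
Density altitude = 7500 + 120 × (26) = 10620 ft.

10620 ft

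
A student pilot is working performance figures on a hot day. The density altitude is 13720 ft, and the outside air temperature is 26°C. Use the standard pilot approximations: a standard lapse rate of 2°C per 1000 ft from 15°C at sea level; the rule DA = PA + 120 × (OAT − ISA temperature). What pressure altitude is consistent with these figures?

10000 ft

DA = PA + 120 × (OAT − (15 − 2·PA/1000)) = PA + 120·OAT − 1800 + 0.24·PA = 1.24·PA + 120·OAT − 1800.
So 1.24·PA = 13720 − 120 × 26 + 1800 = 12400.
PA = 12400 / 1.24 = 10000 ft.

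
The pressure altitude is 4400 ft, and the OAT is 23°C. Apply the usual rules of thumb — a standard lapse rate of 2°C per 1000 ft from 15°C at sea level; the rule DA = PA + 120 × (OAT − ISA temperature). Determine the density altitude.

6416 ft

ISA temperature at 4400 ft = 15 − 2 × (4400/1000) = 6.2°C.
ISA deviation = 23 − 6.2 = +16.8°C.
Density altitude = 4400 + 120 × (16.8) = 4400 + (+2016) = 6416 ft.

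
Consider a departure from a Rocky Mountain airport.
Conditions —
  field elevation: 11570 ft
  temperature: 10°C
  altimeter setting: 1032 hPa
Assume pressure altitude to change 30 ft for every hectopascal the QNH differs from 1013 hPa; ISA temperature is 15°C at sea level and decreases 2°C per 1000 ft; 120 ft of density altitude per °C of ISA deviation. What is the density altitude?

Pressure altitude = 11570 + (1013 − 1032) × 30 = 11570 + (-570) = 11000 ft.
ISA temperature at 11000 ft = 15 − 2 × (11000/1000) = -7°C.
ISA deviation = 10 − (-7) = +17°C.
Density altitude = 11000 + 120 × (17) = 13040 ft.

13040 ft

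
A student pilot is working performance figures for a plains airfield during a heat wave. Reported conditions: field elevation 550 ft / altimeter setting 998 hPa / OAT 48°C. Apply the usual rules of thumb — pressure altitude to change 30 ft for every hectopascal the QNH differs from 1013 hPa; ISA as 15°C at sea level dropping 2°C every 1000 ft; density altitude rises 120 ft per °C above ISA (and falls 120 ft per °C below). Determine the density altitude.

Pressure altitude = 550 + (1013 − 998) × 30 = 550 + (+450) = 1000 ft.
ISA temperature at 1000 ft = 15 − 2 × (1000/1000) = 13°C.
ISA deviation = 48 − 13 = +35°C.
Density altitude = 1000 + 120 × (35) = 5200 ft.

5200 ft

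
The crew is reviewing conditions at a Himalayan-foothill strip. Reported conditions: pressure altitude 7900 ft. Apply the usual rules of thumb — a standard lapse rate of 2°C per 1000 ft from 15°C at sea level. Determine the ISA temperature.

ISA temperature = 15 − 2 × (7900/1000) = 15 − 15.8 = -0.8°C.

-0.8°C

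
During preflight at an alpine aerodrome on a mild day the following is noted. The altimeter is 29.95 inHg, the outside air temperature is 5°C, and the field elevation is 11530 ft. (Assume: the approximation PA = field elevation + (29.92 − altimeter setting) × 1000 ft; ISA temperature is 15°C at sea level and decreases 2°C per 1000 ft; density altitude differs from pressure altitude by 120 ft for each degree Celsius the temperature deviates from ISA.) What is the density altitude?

Pressure altitude = 11530 + (29.92 − 29.95) × 1000 = 11530 + (-30) = 11500 ft.
ISA temperature at 11500 ft = 15 − 2 × (11500/1000) = -8°C.
ISA deviation = 5 − (-8) = +13°C.
Density altitude = 11500 + 120 × (13) = 13060 ft.

13060 ft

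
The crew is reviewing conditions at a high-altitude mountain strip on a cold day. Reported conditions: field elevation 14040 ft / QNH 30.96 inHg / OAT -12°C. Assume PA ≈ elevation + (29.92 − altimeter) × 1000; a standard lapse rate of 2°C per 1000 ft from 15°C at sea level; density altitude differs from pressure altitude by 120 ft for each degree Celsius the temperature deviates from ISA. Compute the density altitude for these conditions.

Pressure altitude = 14040 + (29.92 − 30.96) × 1000 = 14040 + (-1040) = 13000 ft.
ISA temperature at 13000 ft = 15 − 2 × (13000/1000) = -11°C.
ISA deviation = -12 − (-11) = -1°C.
Density altitude = 13000 + 120 × (-1) = 12880 ft.

12880 ft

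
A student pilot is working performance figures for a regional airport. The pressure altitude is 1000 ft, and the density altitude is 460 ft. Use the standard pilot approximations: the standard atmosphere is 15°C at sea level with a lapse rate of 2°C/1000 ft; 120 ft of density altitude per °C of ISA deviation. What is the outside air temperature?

8.5°C

Density altitude − pressure altitude = 460 − 1000 = -540 ft.
At 120 ft/°C that is an ISA deviation of -540/120 = -4.5°C.
ISA temperature at 1000 ft = 15 − 2 × (1000/1000) = 13°C.
OAT = ISA + deviation = 13 + (-4.5) = 8.5°C.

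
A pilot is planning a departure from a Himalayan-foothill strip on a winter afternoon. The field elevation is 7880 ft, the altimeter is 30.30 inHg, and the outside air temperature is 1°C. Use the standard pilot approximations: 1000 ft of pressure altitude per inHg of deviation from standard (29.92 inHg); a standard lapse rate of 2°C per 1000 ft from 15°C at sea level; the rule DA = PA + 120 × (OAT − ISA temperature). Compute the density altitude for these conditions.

7620 ft

Pressure altitude = 7880 + (29.92 − 30.30) × 1000 = 7880 + (-380) = 7500 ft.
ISA temperature at 7500 ft = 15 − 2 × (7500/1000) = 0°C.
ISA deviation = 1 − 0 = +1°C.
Density altitude = 7500 + 120 × (1) = 7620 ft.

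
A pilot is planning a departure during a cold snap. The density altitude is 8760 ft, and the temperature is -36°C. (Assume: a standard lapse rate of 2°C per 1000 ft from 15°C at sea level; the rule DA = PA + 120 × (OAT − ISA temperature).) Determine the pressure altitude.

DA = PA + 120 × (OAT − (15 − 2·PA/1000)) = PA + 120·OAT − 1800 + 0.24·PA = 1.24·PA + 120·OAT − 1800.
So 1.24·PA = 8760 − 120 × (-36) + 1800 = 14880.
PA = 14880 / 1.24 = 12000 ft.

12000 ft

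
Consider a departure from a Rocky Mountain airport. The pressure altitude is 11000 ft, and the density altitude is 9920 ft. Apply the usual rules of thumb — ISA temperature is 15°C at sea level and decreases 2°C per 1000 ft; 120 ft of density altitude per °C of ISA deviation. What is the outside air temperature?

-16°C

Density altitude − pressure altitude = 9920 − 11000 = -1080 ft.
At 120 ft/°C that is an ISA deviation of -1080/120 = -9°C.
ISA temperature at 11000 ft = 15 − 2 × (11000/1000) = -7°C.
OAT = ISA + deviation = -7 + (-9) = -16°C.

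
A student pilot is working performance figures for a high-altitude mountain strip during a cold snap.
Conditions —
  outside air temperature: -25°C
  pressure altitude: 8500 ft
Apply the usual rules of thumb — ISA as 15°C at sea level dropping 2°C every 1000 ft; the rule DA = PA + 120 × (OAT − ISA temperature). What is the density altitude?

5740 ft

ISA temperature at 8500 ft = 15 − 2 × (8500/1000) = -2°C.
ISA deviation = -25 − (-2) = -23°C.
Density altitude = 8500 + 120 × (-23) = 8500 + (-2760) = 5740 ft.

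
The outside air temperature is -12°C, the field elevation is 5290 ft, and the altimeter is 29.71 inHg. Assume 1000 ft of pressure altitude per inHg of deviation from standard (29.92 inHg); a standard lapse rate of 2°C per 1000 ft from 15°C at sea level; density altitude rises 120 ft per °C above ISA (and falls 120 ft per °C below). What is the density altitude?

3580 ft

Pressure altitude = 5290 + (29.92 − 29.71) × 1000 = 5290 + (+210) = 5500 ft.
ISA temperature at 5500 ft = 15 − 2 × (5500/1000) = 4°C.
ISA deviation = -12 − 4 = -16°C.
Density altitude = 5500 + 120 × (-16) = 3580 ft.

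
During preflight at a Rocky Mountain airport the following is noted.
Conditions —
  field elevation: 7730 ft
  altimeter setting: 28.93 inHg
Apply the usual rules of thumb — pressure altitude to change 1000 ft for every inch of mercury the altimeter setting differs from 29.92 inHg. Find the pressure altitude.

8720 ft

Pressure correction = (29.92 − 28.93) × 1000 = +990 ft.
Pressure altitude = 7730 + (+990) = 8720 ft.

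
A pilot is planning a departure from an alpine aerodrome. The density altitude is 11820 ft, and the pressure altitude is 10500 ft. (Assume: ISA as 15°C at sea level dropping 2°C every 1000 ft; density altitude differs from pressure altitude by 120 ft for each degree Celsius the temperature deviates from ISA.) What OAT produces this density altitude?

Density altitude − pressure altitude = 11820 − 10500 = +1320 ft.
At 120 ft/°C that is an ISA deviation of 1320/120 = +11°C.
ISA temperature at 10500 ft = 15 − 2 × (10500/1000) = -6°C.
OAT = ISA + deviation = -6 + (+11) = 5°C.

5°C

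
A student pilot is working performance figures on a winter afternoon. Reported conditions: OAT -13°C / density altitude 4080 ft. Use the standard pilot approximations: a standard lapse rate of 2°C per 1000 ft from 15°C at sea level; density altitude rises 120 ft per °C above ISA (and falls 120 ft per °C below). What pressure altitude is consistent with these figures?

6000 ft

DA = PA + 120 × (OAT − (15 − 2·PA/1000)) = PA + 120·OAT − 1800 + 0.24·PA = 1.24·PA + 120·OAT − 1800.
So 1.24·PA = 4080 − 120 × (-13) + 1800 = 7440.
PA = 7440 / 1.24 = 6000 ft.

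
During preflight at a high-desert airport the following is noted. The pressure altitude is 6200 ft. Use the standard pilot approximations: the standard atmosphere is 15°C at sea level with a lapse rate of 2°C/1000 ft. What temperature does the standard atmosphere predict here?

2.6°C

ISA temperature = 15 − 2 × (6200/1000) = 15 − 12.4 = 2.6°C.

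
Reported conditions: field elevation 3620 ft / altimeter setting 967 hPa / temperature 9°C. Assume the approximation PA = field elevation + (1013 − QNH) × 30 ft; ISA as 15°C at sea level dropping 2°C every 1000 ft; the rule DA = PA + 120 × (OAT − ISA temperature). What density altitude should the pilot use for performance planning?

Pressure altitude = 3620 + (1013 − 967) × 30 = 3620 + (+1380) = 5000 ft.
ISA temperature at 5000 ft = 15 − 2 × (5000/1000) = 5°C.
ISA deviation = 9 − 5 = +4°C.
Density altitude = 5000 + 120 × (4) = 5480 ft.

5480 ft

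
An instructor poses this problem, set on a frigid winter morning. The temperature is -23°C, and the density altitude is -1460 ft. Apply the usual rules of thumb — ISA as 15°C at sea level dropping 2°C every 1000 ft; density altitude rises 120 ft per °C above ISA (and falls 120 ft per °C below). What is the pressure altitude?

DA = PA + 120 × (OAT − (15 − 2·PA/1000)) = PA + 120·OAT − 1800 + 0.24·PA = 1.24·PA + 120·OAT − 1800.
So 1.24·PA = -1460 − 120 × (-23) + 1800 = 3100.
PA = 3100 / 1.24 = 2500 ft.

2500 ft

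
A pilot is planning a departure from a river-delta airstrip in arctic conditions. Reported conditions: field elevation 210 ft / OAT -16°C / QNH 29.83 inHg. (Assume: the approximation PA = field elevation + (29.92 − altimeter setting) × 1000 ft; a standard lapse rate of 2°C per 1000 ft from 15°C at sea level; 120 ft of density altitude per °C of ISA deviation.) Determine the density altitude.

-3348 ft

Pressure altitude = 210 + (29.92 − 29.83) × 1000 = 210 + (+90) = 300 ft.
ISA temperature at 300 ft = 15 − 2 × (300/1000) = 14.4°C.
ISA deviation = -16 − 14.4 = -30.4°C.
Density altitude = 300 + 120 × (-30.4) = -3348 ft.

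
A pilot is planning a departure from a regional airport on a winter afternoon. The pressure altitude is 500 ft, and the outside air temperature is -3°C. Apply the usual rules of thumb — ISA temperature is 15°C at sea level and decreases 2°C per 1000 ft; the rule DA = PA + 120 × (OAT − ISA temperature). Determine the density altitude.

ISA temperature at 500 ft = 15 − 2 × (500/1000) = 14°C.
ISA deviation = -3 − 14 = -17°C.
Density altitude = 500 + 120 × (-17) = 500 + (-2040) = -1540 ft.

-1540 ft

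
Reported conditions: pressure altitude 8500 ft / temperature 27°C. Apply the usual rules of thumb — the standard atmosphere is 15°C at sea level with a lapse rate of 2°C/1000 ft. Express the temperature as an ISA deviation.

ISA temperature at 8500 ft = 15 − 2 × (8500/1000) = -2°C.
Deviation = OAT − ISA = 27 − (-2) = +29°C.

ISA+29°C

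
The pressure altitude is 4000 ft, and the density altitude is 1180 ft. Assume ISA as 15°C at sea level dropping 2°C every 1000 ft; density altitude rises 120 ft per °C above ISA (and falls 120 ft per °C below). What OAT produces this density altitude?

-16.5°C

Density altitude − pressure altitude = 1180 − 4000 = -2820 ft.
At 120 ft/°C that is an ISA deviation of -2820/120 = -23.5°C.
ISA temperature at 4000 ft = 15 − 2 × (4000/1000) = 7°C.
OAT = ISA + deviation = 7 + (-23.5) = -16.5°C.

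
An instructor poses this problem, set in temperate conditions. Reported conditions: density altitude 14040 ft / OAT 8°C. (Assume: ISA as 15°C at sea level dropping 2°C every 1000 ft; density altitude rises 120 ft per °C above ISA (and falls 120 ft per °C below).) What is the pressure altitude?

12000 ft

DA = PA + 120 × (OAT − (15 − 2·PA/1000)) = PA + 120·OAT − 1800 + 0.24·PA = 1.24·PA + 120·OAT − 1800.
So 1.24·PA = 14040 − 120 × 8 + 1800 = 14880.
PA = 14880 / 1.24 = 12000 ft.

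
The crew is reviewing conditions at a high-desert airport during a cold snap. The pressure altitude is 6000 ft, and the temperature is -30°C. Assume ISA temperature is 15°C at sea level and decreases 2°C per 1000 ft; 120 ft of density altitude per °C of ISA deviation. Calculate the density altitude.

2040 ft

ISA temperature at 6000 ft = 15 − 2 × (6000/1000) = 3°C.
ISA deviation = -30 − 3 = -33°C.
Density altitude = 6000 + 120 × (-33) = 6000 + (-3960) = 2040 ft.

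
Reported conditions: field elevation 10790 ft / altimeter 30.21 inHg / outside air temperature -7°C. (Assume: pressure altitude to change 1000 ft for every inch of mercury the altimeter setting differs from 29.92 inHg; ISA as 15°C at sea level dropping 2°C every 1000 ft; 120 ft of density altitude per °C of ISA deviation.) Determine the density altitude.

Pressure altitude = 10790 + (29.92 − 30.21) × 1000 = 10790 + (-290) = 10500 ft.
ISA temperature at 10500 ft = 15 − 2 × (10500/1000) = -6°C.
ISA deviation = -7 − (-6) = -1°C.
Density altitude = 10500 + 120 × (-1) = 10380 ft.

10380 ft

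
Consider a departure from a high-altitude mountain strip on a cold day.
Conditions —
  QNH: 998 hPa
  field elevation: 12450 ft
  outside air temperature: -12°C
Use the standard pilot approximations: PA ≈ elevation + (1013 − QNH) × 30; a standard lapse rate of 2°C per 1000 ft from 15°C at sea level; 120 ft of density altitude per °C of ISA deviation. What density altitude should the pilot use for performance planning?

Pressure altitude = 12450 + (1013 − 998) × 30 = 12450 + (+450) = 12900 ft.
ISA temperature at 12900 ft = 15 − 2 × (12900/1000) = -10.8°C.
ISA deviation = -12 − (-10.8) = -1.2°C.
Density altitude = 12900 + 120 × (-1.2) = 12756 ft.

12756 ft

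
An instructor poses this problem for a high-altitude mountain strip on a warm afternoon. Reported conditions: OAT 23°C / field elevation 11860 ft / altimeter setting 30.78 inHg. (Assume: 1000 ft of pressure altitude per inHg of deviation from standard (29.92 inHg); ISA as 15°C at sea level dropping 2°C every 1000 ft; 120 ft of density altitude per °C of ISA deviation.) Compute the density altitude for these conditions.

Pressure altitude = 11860 + (29.92 − 30.78) × 1000 = 11860 + (-860) = 11000 ft.
ISA temperature at 11000 ft = 15 − 2 × (11000/1000) = -7°C.
ISA deviation = 23 − (-7) = +30°C.
Density altitude = 11000 + 120 × (30) = 14600 ft.

14600 ft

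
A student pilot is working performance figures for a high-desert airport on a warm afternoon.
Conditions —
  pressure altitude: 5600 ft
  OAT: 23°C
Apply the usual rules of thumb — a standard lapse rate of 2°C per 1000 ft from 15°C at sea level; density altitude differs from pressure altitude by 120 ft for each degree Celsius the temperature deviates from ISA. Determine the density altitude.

ISA temperature at 5600 ft = 15 − 2 × (5600/1000) = 3.8°C.
ISA deviation = 23 − 3.8 = +19.2°C.
Density altitude = 5600 + 120 × (19.2) = 5600 + (+2304) = 7904 ft.

7904 ft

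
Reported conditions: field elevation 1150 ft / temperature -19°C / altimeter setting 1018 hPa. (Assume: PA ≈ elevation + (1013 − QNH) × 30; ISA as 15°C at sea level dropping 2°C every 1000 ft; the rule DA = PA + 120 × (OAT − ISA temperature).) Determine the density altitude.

-2840 ft

Pressure altitude = 1150 + (1013 − 1018) × 30 = 1150 + (-150) = 1000 ft.
ISA temperature at 1000 ft = 15 − 2 × (1000/1000) = 13°C.
ISA deviation = -19 − 13 = -32°C.
Density altitude = 1000 + 120 × (-32) = -2840 ft.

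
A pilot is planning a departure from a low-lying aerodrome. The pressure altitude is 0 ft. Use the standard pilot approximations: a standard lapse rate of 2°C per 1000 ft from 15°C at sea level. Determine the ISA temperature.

15°C

ISA temperature = 15 − 2 × (0/1000) = 15 − 0 = 15°C.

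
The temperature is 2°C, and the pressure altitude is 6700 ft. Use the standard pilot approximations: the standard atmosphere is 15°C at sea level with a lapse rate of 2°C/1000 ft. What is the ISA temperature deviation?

ISA temperature at 6700 ft = 15 − 2 × (6700/1000) = 1.6°C.
Deviation = OAT − ISA = 2 − 1.6 = +0.4°C.

ISA+0.4°C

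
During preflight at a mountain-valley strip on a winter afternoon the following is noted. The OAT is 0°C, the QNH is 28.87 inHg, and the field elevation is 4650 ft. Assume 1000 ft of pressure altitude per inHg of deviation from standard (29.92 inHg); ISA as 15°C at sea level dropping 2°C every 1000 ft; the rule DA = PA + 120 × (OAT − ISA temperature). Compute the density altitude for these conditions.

5268 ft

Pressure altitude = 4650 + (29.92 − 28.87) × 1000 = 4650 + (+1050) = 5700 ft.
ISA temperature at 5700 ft = 15 − 2 × (5700/1000) = 3.6°C.
ISA deviation = 0 − 3.6 = -3.6°C.
Density altitude = 5700 + 120 × (-3.6) = 5268 ft.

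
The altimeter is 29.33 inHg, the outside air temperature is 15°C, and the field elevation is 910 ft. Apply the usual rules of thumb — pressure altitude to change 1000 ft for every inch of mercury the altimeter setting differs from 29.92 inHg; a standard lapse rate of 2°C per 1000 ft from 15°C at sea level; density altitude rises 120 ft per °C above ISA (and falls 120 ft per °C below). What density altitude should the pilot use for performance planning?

1860 ft

Pressure altitude = 910 + (29.92 − 29.33) × 1000 = 910 + (+590) = 1500 ft.
ISA temperature at 1500 ft = 15 − 2 × (1500/1000) = 12°C.
ISA deviation = 15 − 12 = +3°C.
Density altitude = 1500 + 120 × (3) = 1860 ft.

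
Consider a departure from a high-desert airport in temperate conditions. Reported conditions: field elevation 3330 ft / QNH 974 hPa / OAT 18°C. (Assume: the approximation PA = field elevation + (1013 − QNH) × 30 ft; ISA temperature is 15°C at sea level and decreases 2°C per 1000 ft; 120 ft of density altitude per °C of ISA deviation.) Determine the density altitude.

5940 ft

Pressure altitude = 3330 + (1013 − 974) × 30 = 3330 + (+1170) = 4500 ft.
ISA temperature at 4500 ft = 15 − 2 × (4500/1000) = 6°C.
ISA deviation = 18 − 6 = +12°C.
Density altitude = 4500 + 120 × (12) = 5940 ft.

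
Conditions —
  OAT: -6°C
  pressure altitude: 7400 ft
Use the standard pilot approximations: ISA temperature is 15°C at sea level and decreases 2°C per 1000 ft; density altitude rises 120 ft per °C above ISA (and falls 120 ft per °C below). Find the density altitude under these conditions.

6656 ft

ISA temperature at 7400 ft = 15 − 2 × (7400/1000) = 0.2°C.
ISA deviation = -6 − 0.2 = -6.2°C.
Density altitude = 7400 + 120 × (-6.2) = 7400 + (-744) = 6656 ft.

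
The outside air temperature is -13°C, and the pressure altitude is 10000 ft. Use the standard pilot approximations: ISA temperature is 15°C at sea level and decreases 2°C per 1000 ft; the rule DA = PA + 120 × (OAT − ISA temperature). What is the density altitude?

ISA temperature at 10000 ft = 15 − 2 × (10000/1000) = -5°C.
ISA deviation = -13 − (-5) = -8°C.
Density altitude = 10000 + 120 × (-8) = 10000 + (-960) = 9040 ft.

9040 ft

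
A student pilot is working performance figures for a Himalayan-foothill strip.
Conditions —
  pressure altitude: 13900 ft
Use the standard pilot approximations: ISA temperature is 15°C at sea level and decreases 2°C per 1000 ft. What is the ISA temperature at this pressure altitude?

ISA temperature = 15 − 2 × (13900/1000) = 15 − 27.8 = -12.8°C.

-12.8°C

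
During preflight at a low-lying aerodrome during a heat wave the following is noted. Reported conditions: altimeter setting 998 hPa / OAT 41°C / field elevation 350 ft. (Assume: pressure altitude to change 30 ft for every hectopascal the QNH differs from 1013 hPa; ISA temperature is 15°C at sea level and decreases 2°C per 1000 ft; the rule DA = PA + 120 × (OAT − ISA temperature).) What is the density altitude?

4112 ft

Pressure altitude = 350 + (1013 − 998) × 30 = 350 + (+450) = 800 ft.
ISA temperature at 800 ft = 15 − 2 × (800/1000) = 13.4°C.
ISA deviation = 41 − 13.4 = +27.6°C.
Density altitude = 800 + 120 × (27.6) = 4112 ft.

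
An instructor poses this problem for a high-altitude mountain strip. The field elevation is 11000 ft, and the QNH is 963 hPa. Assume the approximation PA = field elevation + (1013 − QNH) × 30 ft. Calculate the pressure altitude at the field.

Pressure correction = (1013 − 963) × 30 = +1500 ft.
Pressure altitude = 11000 + (+1500) = 12500 ft.

12500 ft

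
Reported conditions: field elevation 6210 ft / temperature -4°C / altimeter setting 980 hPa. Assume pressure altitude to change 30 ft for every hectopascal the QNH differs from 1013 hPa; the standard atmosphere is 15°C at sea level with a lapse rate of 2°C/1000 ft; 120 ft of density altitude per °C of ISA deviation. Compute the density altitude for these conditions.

6648 ft

Pressure altitude = 6210 + (1013 − 980) × 30 = 6210 + (+990) = 7200 ft.
ISA temperature at 7200 ft = 15 − 2 × (7200/1000) = 0.6°C.
ISA deviation = -4 − 0.6 = -4.6°C.
Density altitude = 7200 + 120 × (-4.6) = 6648 ft.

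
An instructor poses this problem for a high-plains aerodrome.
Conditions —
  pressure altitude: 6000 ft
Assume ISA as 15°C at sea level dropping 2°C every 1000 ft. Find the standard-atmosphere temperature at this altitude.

3°C

ISA temperature = 15 − 2 × (6000/1000) = 15 − 12 = 3°C.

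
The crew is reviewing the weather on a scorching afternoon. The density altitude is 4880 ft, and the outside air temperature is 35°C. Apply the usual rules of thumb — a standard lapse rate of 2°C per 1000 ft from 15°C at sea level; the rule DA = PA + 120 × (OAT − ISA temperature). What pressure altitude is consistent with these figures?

DA = PA + 120 × (OAT − (15 − 2·PA/1000)) = PA + 120·OAT − 1800 + 0.24·PA = 1.24·PA + 120·OAT − 1800.
So 1.24·PA = 4880 − 120 × 35 + 1800 = 2480.
PA = 2480 / 1.24 = 2000 ft.

2000 ft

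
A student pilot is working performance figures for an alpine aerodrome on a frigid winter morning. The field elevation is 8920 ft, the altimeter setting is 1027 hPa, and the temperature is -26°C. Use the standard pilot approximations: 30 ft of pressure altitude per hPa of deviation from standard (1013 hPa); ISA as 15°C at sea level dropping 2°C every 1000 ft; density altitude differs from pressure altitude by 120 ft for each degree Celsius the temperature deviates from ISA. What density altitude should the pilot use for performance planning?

Pressure altitude = 8920 + (1013 − 1027) × 30 = 8920 + (-420) = 8500 ft.
ISA temperature at 8500 ft = 15 − 2 × (8500/1000) = -2°C.
ISA deviation = -26 − (-2) = -24°C.
Density altitude = 8500 + 120 × (-24) = 5620 ft.

5620 ft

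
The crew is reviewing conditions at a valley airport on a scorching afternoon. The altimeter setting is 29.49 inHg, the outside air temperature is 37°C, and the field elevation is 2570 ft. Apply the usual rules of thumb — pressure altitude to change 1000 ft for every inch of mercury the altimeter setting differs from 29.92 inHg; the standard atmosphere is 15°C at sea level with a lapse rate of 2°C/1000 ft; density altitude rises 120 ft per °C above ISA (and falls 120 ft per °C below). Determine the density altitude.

6360 ft

Pressure altitude = 2570 + (29.92 − 29.49) × 1000 = 2570 + (+430) = 3000 ft.
ISA temperature at 3000 ft = 15 − 2 × (3000/1000) = 9°C.
ISA deviation = 37 − 9 = +28°C.
Density altitude = 3000 + 120 × (28) = 6360 ft.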